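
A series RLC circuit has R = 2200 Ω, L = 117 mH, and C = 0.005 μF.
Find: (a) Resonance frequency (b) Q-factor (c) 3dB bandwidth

Step 1 — Resonance condition Im(Z)=0 gives ω₀ = 1/√(LC).
Step 2 — ω₀ = 1/√(0.117·5e-09) = 4.134e+04 rad/s.
Step 3 — f₀ = ω₀/(2π) = 6580 Hz.
Step 4 — Series Q: Q = ω₀L/R = 4.134e+04·0.117/2200 = 2.199.
Step 5 — 3dB bandwidth: Δω = ω₀/Q = 1.88e+04 rad/s; BW = Δω/(2π) = 2993 Hz.

(a) f₀ = 6580 Hz  (b) Q = 2.199  (c) BW = 2993 Hz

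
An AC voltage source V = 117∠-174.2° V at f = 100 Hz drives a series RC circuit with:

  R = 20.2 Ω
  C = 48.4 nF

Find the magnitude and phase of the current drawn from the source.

Step 1 — Angular frequency: ω = 2π·f = 2π·100 = 628.3 rad/s.
Step 2 — Component impedances:
  R: Z = R = 20.2 Ω
  C: Z = 1/(jωC) = -j/(ω·C) = 0 - j3.288e+04 Ω
Step 3 — Series combination: Z_total = R + C = 20.2 - j3.288e+04 Ω = 3.288e+04∠-90.0° Ω.
Step 4 — Source phasor: V = 117∠-174.2° V = -116.4 - j11.82 V.
Step 5 — Ohm's law: I = V / Z_total = (-116.4 - j11.82) / (20.2 - j3.288e+04) = 0.0003574 - j0.00354 A.
Step 6 — Convert to polar: |I| = 0.003558 A, ∠I = -84.2°.

I = 0.003558∠-84.2° A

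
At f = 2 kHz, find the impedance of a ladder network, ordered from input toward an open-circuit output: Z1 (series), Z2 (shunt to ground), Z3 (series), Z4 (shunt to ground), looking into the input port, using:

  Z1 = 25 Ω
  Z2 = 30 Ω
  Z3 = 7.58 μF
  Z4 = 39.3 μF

Step 1 — Angular frequency: ω = 2π·f = 2π·2000 = 1.257e+04 rad/s.
Step 2 — Component impedances:
  Z1: Z = R = 25 Ω
  Z2: Z = R = 30 Ω
  Z3: Z = 1/(jωC) = -j/(ω·C) = 0 - j10.5 Ω
  Z4: Z = 1/(jωC) = -j/(ω·C) = 0 - j2.025 Ω
Step 3 — Ladder network (open output): work backward from the far end, alternating series and parallel combinations. Z_in = 29.45 - j10.66 Ω = 31.32∠-19.9° Ω.

Z = 29.45 - j10.66 Ω = 31.32∠-19.9° Ω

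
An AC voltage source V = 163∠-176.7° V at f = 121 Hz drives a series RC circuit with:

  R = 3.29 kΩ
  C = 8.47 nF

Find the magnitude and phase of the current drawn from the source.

Step 1 — Angular frequency: ω = 2π·f = 2π·121 = 760.3 rad/s.
Step 2 — Component impedances:
  R: Z = R = 3290 Ω
  C: Z = 1/(jωC) = -j/(ω·C) = 0 - j1.553e+05 Ω
Step 3 — Series combination: Z_total = R + C = 3290 - j1.553e+05 Ω = 1.553e+05∠-88.8° Ω.
Step 4 — Source phasor: V = 163∠-176.7° V = -162.7 - j9.383 V.
Step 5 — Ohm's law: I = V / Z_total = (-162.7 - j9.383) / (3290 - j1.553e+05) = 3.82e-05 - j0.001049 A.
Step 6 — Convert to polar: |I| = 0.001049 A, ∠I = -87.9°.

I = 0.001049∠-87.9° A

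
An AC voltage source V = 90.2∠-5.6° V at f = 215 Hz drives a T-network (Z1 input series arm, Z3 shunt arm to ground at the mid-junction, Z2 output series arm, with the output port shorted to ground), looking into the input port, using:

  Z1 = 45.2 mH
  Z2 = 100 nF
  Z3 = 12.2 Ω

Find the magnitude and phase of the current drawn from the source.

Step 1 — Angular frequency: ω = 2π·f = 2π·215 = 1351 rad/s.
Step 2 — Component impedances:
  Z1: Z = jωL = j·1351·0.0452 = 0 + j61.06 Ω
  Z2: Z = 1/(jωC) = -j/(ω·C) = 0 - j7403 Ω
  Z3: Z = R = 12.2 Ω
Step 3 — With the output port shorted to ground, the output series arm Z2 runs from the junction to ground; the shunt arm Z3 also runs from the junction to ground. They appear in parallel: Z3 || Z2 = 12.2 - j0.02011 Ω.
Step 4 — Series with input arm Z1: Z_in = Z1 + (Z3 || Z2) = 12.2 + j61.04 Ω = 62.25∠78.7° Ω.
Step 5 — Source phasor: V = 90.2∠-5.6° V = 89.77 - j8.802 V.
Step 6 — Ohm's law: I = V / Z_total = (89.77 - j8.802) / (12.2 + j61.04) = 0.144 - j1.442 A.
Step 7 — Convert to polar: |I| = 1.449 A, ∠I = -84.3°.

I = 1.449∠-84.3° A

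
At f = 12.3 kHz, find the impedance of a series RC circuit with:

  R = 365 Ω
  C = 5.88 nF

Step 1 — Angular frequency: ω = 2π·f = 2π·1.23e+04 = 7.728e+04 rad/s.
Step 2 — Component impedances:
  R: Z = R = 365 Ω
  C: Z = 1/(jωC) = -j/(ω·C) = 0 - j2201 Ω
Step 3 — Series combination: Z_total = R + C = 365 - j2201 Ω = 2231∠-80.6° Ω.

Z = 365 - j2201 Ω = 2231∠-80.6° Ω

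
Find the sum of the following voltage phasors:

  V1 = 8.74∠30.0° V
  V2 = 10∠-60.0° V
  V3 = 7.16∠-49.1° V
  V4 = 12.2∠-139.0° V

Step 1 — Convert each phasor to rectangular form:
  V1 = 8.74·(cos(30.0°) + j·sin(30.0°)) = 7.569 + j4.37 V
  V2 = 10·(cos(-60.0°) + j·sin(-60.0°)) = 5 - j8.66 V
  V3 = 7.16·(cos(-49.1°) + j·sin(-49.1°)) = 4.688 - j5.412 V
  V4 = 12.2·(cos(-139.0°) + j·sin(-139.0°)) = -9.207 - j8.004 V
Step 2 — Sum components: V_total = 8.05 - j17.71 V.
Step 3 — Convert to polar: |V_total| = 19.45 V, ∠V_total = -65.6°.

V_total = 19.45∠-65.6° V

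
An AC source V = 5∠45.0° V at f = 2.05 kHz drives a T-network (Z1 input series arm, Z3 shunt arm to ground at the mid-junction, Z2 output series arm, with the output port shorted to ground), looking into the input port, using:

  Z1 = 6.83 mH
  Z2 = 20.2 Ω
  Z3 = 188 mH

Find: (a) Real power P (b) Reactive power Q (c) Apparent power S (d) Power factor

Step 1 — Angular frequency: ω = 2π·f = 2π·2050 = 1.288e+04 rad/s.
Step 2 — Component impedances:
  Z1: Z = jωL = j·1.288e+04·0.00683 = 0 + j87.97 Ω
  Z2: Z = R = 20.2 Ω
  Z3: Z = jωL = j·1.288e+04·0.188 = 0 + j2422 Ω
Step 3 — With the output port shorted to ground, the output series arm Z2 runs from the junction to ground; the shunt arm Z3 also runs from the junction to ground. They appear in parallel: Z3 || Z2 = 20.2 + j0.1685 Ω.
Step 4 — Series with input arm Z1: Z_in = Z1 + (Z3 || Z2) = 20.2 + j88.14 Ω = 90.43∠77.1° Ω.
Step 5 — Source phasor: V = 5∠45.0° V = 3.536 + j3.536 V.
Step 6 — Current: I = V / Z = 0.04684 - j0.02938 A = 0.05529∠-32.1° A.
Step 7 — Complex power: S = V·I* = 0.06175 + j0.2695 VA.
Step 8 — Real power: P = Re(S) = 0.06175 W.
Step 9 — Reactive power: Q = Im(S) = 0.2695 VAR.
Step 10 — Apparent power: |S| = 0.2765 VA.
Step 11 — Power factor: PF = P/|S| = 0.2234 (lagging).

(a) P = 0.06175 W  (b) Q = 0.2695 VAR  (c) S = 0.2765 VA  (d) PF = 0.2234 (lagging)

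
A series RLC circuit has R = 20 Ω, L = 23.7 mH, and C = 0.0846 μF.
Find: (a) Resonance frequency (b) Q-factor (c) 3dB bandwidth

Step 1 — Resonance: ω₀ = 1/√(LC) = 1/√(0.0237·8.46e-08) = 2.233e+04 rad/s.
Step 2 — f₀ = ω₀/(2π) = 3554 Hz.
Step 3 — Series Q: Q = ω₀L/R = 2.233e+04·0.0237/20 = 26.46.
Step 4 — Bandwidth: Δω = ω₀/Q = 843.9 rad/s; BW = Δω/(2π) = 134.3 Hz.

(a) f₀ = 3554 Hz  (b) Q = 26.46  (c) BW = 134.3 Hz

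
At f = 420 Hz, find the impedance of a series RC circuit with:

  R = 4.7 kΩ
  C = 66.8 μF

Step 1 — Angular frequency: ω = 2π·f = 2π·420 = 2639 rad/s.
Step 2 — Component impedances:
  R: Z = R = 4700 Ω
  C: Z = 1/(jωC) = -j/(ω·C) = 0 - j5.673 Ω
Step 3 — Series combination: Z_total = R + C = 4700 - j5.673 Ω = 4700∠-0.1° Ω.

Z = 4700 - j5.673 Ω = 4700∠-0.1° Ω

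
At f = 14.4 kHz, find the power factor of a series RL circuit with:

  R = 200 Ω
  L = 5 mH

Step 1 — Angular frequency: ω = 2π·f = 2π·1.44e+04 = 9.048e+04 rad/s.
Step 2 — Component impedances:
  R: Z = R = 200 Ω
  L: Z = jωL = j·9.048e+04·0.005 = 0 + j452.4 Ω
Step 3 — Series combination: Z_total = R + L = 200 + j452.4 Ω = 494.6∠66.1° Ω.
Step 4 — Power factor: PF = cos(φ) = Re(Z)/|Z| = 200/494.63 = 0.4043.
Step 5 — Type: Im(Z) = 452.4 ⇒ lagging (phase φ = 66.1°).

PF = 0.4043 (lagging, φ = 66.1°)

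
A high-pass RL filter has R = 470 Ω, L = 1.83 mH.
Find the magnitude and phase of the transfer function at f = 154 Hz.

Step 1 — Angular frequency: ω = 2π·154 = 967.6 rad/s.
Step 2 — Transfer function: H(jω) = jωL/(R + jωL).
Step 3 — Numerator jωL = j·1.771; denominator R + jωL = 470 + j1.771.
Step 4 — H = 1.419e-05 + j0.003767.
Step 5 — Magnitude: |H| = 0.003767 (-48.5 dB); phase: φ = 89.8°.

|H| = 0.003767 (-48.5 dB), φ = 89.8°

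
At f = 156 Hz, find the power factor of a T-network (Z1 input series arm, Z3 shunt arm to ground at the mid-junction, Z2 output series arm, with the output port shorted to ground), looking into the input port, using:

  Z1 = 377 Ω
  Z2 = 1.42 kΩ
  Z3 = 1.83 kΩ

Step 1 — Angular frequency: ω = 2π·f = 2π·156 = 980.2 rad/s.
Step 2 — Component impedances:
  Z1: Z = R = 377 Ω
  Z2: Z = R = 1420 Ω
  Z3: Z = R = 1830 Ω
Step 3 — With the output port shorted to ground, the output series arm Z2 runs from the junction to ground; the shunt arm Z3 also runs from the junction to ground. They appear in parallel: Z3 || Z2 = 799.6 Ω.
Step 4 — Series with input arm Z1: Z_in = Z1 + (Z3 || Z2) = 1177 Ω = 1177∠0.0° Ω.
Step 5 — Power factor: PF = cos(φ) = Re(Z)/|Z| = 1177/1177 = 1.
Step 6 — Type: Im(Z) = 0 ⇒ unity (phase φ = 0.0°).

PF = 1 (unity, φ = 0.0°)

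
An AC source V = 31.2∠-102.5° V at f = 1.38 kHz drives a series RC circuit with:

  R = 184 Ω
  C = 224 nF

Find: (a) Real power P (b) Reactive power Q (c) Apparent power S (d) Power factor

Step 1 — Angular frequency: ω = 2π·f = 2π·1380 = 8671 rad/s.
Step 2 — Component impedances:
  R: Z = R = 184 Ω
  C: Z = 1/(jωC) = -j/(ω·C) = 0 - j514.9 Ω
Step 3 — Series combination: Z_total = R + C = 184 - j514.9 Ω = 546.8∠-70.3° Ω.
Step 4 — Source phasor: V = 31.2∠-102.5° V = -6.753 - j30.46 V.
Step 5 — Current: I = V / Z = 0.04831 - j0.03038 A = 0.05706∠-32.2° A.
Step 6 — Complex power: S = V·I* = 0.5992 - j1.677 VA.
Step 7 — Real power: P = Re(S) = 0.5992 W.
Step 8 — Reactive power: Q = Im(S) = -1.677 VAR.
Step 9 — Apparent power: |S| = 1.78 VA.
Step 10 — Power factor: PF = P/|S| = 0.3365 (leading).

(a) P = 0.5992 W  (b) Q = -1.677 VAR  (c) S = 1.78 VA  (d) PF = 0.3365 (leading)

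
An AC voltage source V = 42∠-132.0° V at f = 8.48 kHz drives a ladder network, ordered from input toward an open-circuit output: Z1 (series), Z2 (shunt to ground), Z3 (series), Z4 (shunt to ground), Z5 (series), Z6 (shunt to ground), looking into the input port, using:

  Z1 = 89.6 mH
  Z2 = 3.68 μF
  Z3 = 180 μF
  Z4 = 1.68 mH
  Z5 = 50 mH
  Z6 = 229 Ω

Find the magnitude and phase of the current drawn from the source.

Step 1 — Angular frequency: ω = 2π·f = 2π·8480 = 5.328e+04 rad/s.
Step 2 — Component impedances:
  Z1: Z = jωL = j·5.328e+04·0.0896 = 0 + j4774 Ω
  Z2: Z = 1/(jωC) = -j/(ω·C) = 0 - j5.1 Ω
  Z3: Z = 1/(jωC) = -j/(ω·C) = 0 - j0.1043 Ω
  Z4: Z = jωL = j·5.328e+04·0.00168 = 0 + j89.51 Ω
  Z5: Z = jωL = j·5.328e+04·0.05 = 0 + j2664 Ω
  Z6: Z = R = 229 Ω
Step 3 — Ladder network (open output): work backward from the far end, alternating series and parallel combinations. Z_in = 0.000943 + j4769 Ω = 4769∠90.0° Ω.
Step 4 — Source phasor: V = 42∠-132.0° V = -28.1 - j31.21 V.
Step 5 — Ohm's law: I = V / Z_total = (-28.1 - j31.21) / (0.000943 + j4769) = -0.006545 + j0.005893 A.
Step 6 — Convert to polar: |I| = 0.008808 A, ∠I = 138.0°.

I = 0.008808∠138.0° A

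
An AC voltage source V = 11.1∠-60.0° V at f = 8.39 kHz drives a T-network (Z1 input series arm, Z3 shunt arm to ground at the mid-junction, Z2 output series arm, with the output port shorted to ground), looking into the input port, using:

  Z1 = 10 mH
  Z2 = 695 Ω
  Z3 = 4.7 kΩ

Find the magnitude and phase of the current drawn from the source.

Step 1 — Angular frequency: ω = 2π·f = 2π·8390 = 5.272e+04 rad/s.
Step 2 — Component impedances:
  Z1: Z = jωL = j·5.272e+04·0.01 = 0 + j527.2 Ω
  Z2: Z = R = 695 Ω
  Z3: Z = R = 4700 Ω
Step 3 — With the output port shorted to ground, the output series arm Z2 runs from the junction to ground; the shunt arm Z3 also runs from the junction to ground. They appear in parallel: Z3 || Z2 = 605.5 Ω.
Step 4 — Series with input arm Z1: Z_in = Z1 + (Z3 || Z2) = 605.5 + j527.2 Ω = 802.8∠41.0° Ω.
Step 5 — Source phasor: V = 11.1∠-60.0° V = 5.55 - j9.613 V.
Step 6 — Ohm's law: I = V / Z_total = (5.55 - j9.613) / (605.5 + j527.2) = -0.002649 - j0.01357 A.
Step 7 — Convert to polar: |I| = 0.01383 A, ∠I = -101.0°.

I = 0.01383∠-101.0° A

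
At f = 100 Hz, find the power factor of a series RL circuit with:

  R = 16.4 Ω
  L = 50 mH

Step 1 — Angular frequency: ω = 2π·f = 2π·100 = 628.3 rad/s.
Step 2 — Component impedances:
  R: Z = R = 16.4 Ω
  L: Z = jωL = j·628.3·0.05 = 0 + j31.42 Ω
Step 3 — Series combination: Z_total = R + L = 16.4 + j31.42 Ω = 35.44∠62.4° Ω.
Step 4 — Power factor: PF = cos(φ) = Re(Z)/|Z| = 16.4/35.44 = 0.4628.
Step 5 — Type: Im(Z) = 31.42 ⇒ lagging (phase φ = 62.4°).

PF = 0.4628 (lagging, φ = 62.4°)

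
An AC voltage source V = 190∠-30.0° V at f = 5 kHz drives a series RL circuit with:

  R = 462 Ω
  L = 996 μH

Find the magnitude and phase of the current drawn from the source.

Step 1 — Angular frequency: ω = 2π·f = 2π·5000 = 3.142e+04 rad/s.
Step 2 — Component impedances:
  R: Z = R = 462 Ω
  L: Z = jωL = j·3.142e+04·0.000996 = 0 + j31.29 Ω
Step 3 — Series combination: Z_total = R + L = 462 + j31.29 Ω = 463.1∠3.9° Ω.
Step 4 — Source phasor: V = 190∠-30.0° V = 164.5 - j95 V.
Step 5 — Ohm's law: I = V / Z_total = (164.5 - j95) / (462 + j31.29) = 0.3407 - j0.2287 A.
Step 6 — Convert to polar: |I| = 0.4103 A, ∠I = -33.9°.

I = 0.4103∠-33.9° A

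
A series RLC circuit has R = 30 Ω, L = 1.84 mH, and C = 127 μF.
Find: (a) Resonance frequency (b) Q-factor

Step 1 — Resonance condition Im(Z)=0 gives ω₀ = 1/√(LC).
Step 2 — ω₀ = 1/√(0.00184·0.000127) = 2069 rad/s.
Step 3 — f₀ = ω₀/(2π) = 329.2 Hz.
Step 4 — Series Q: Q = ω₀L/R = 2069·0.00184/30 = 0.1269.

(a) f₀ = 329.2 Hz  (b) Q = 0.1269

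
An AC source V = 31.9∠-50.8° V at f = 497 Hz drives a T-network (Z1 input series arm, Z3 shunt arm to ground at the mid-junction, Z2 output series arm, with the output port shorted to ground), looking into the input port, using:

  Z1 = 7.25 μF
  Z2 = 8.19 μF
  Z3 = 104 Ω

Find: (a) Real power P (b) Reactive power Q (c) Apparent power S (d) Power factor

Step 1 — Angular frequency: ω = 2π·f = 2π·497 = 3123 rad/s.
Step 2 — Component impedances:
  Z1: Z = 1/(jωC) = -j/(ω·C) = 0 - j44.17 Ω
  Z2: Z = 1/(jωC) = -j/(ω·C) = 0 - j39.1 Ω
  Z3: Z = R = 104 Ω
Step 3 — With the output port shorted to ground, the output series arm Z2 runs from the junction to ground; the shunt arm Z3 also runs from the junction to ground. They appear in parallel: Z3 || Z2 = 12.88 - j34.26 Ω.
Step 4 — Series with input arm Z1: Z_in = Z1 + (Z3 || Z2) = 12.88 - j78.43 Ω = 79.48∠-80.7° Ω.
Step 5 — Source phasor: V = 31.9∠-50.8° V = 20.16 - j24.72 V.
Step 6 — Current: I = V / Z = 0.348 + j0.1999 A = 0.4014∠29.9° A.
Step 7 — Complex power: S = V·I* = 2.075 - j12.63 VA.
Step 8 — Real power: P = Re(S) = 2.075 W.
Step 9 — Reactive power: Q = Im(S) = -12.63 VAR.
Step 10 — Apparent power: |S| = 12.8 VA.
Step 11 — Power factor: PF = P/|S| = 0.1621 (leading).

(a) P = 2.075 W  (b) Q = -12.63 VAR  (c) S = 12.8 VA  (d) PF = 0.1621 (leading)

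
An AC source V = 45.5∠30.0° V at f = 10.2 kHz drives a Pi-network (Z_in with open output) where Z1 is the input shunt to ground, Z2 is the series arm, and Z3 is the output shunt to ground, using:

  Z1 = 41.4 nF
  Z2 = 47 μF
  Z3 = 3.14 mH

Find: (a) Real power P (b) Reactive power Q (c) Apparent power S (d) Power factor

Step 1 — Angular frequency: ω = 2π·f = 2π·1.02e+04 = 6.409e+04 rad/s.
Step 2 — Component impedances:
  Z1: Z = 1/(jωC) = -j/(ω·C) = 0 - j376.9 Ω
  Z2: Z = 1/(jωC) = -j/(ω·C) = 0 - j0.332 Ω
  Z3: Z = jωL = j·6.409e+04·0.00314 = 0 + j201.2 Ω
Step 3 — With open output, the series arm Z2 and the output shunt Z3 appear in series to ground: Z2 + Z3 = 0 + j200.9 Ω.
Step 4 — Parallel with input shunt Z1: Z_in = Z1 || (Z2 + Z3) = 0 + j430.3 Ω = 430.3∠90.0° Ω.
Step 5 — Source phasor: V = 45.5∠30.0° V = 39.4 + j22.75 V.
Step 6 — Current: I = V / Z = 0.05288 - j0.09158 A = 0.1058∠-60.0° A.
Step 7 — Complex power: S = V·I* = 0 + j4.812 VA.
Step 8 — Real power: P = Re(S) = 0 W.
Step 9 — Reactive power: Q = Im(S) = 4.812 VAR.
Step 10 — Apparent power: |S| = 4.812 VA.
Step 11 — Power factor: PF = P/|S| = 0 (lagging).

(a) P = 0 W  (b) Q = 4.812 VAR  (c) S = 4.812 VA  (d) PF = 0 (lagging)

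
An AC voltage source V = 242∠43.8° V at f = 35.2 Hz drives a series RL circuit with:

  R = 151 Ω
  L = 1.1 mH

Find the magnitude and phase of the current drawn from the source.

Step 1 — Angular frequency: ω = 2π·f = 2π·35.2 = 221.2 rad/s.
Step 2 — Component impedances:
  R: Z = R = 151 Ω
  L: Z = jωL = j·221.2·0.0011 = 0 + j0.2433 Ω
Step 3 — Series combination: Z_total = R + L = 151 + j0.2433 Ω = 151∠0.1° Ω.
Step 4 — Source phasor: V = 242∠43.8° V = 174.7 + j167.5 V.
Step 5 — Ohm's law: I = V / Z_total = (174.7 + j167.5) / (151 + j0.2433) = 1.159 + j1.107 A.
Step 6 — Convert to polar: |I| = 1.603 A, ∠I = 43.7°.

I = 1.603∠43.7° A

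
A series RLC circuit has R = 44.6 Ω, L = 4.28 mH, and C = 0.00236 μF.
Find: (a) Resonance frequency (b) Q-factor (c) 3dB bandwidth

Step 1 — Resonance condition Im(Z)=0 gives ω₀ = 1/√(LC).
Step 2 — ω₀ = 1/√(0.00428·2.36e-09) = 3.146e+05 rad/s.
Step 3 — f₀ = ω₀/(2π) = 5.008e+04 Hz.
Step 4 — Series Q: Q = ω₀L/R = 3.146e+05·0.00428/44.6 = 30.19.
Step 5 — 3dB bandwidth: Δω = ω₀/Q = 1.042e+04 rad/s; BW = Δω/(2π) = 1658 Hz.

(a) f₀ = 5.008e+04 Hz  (b) Q = 30.19  (c) BW = 1658 Hz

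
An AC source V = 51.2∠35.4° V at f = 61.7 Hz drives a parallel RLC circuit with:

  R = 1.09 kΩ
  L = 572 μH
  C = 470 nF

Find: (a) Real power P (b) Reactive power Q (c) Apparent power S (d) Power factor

Step 1 — Angular frequency: ω = 2π·f = 2π·61.7 = 387.7 rad/s.
Step 2 — Component impedances:
  R: Z = R = 1090 Ω
  L: Z = jωL = j·387.7·0.000572 = 0 + j0.2217 Ω
  C: Z = 1/(jωC) = -j/(ω·C) = 0 - j5488 Ω
Step 3 — Parallel combination: 1/Z_total = 1/R + 1/L + 1/C; Z_total = 4.512e-05 + j0.2218 Ω = 0.2218∠90.0° Ω.
Step 4 — Source phasor: V = 51.2∠35.4° V = 41.73 + j29.66 V.
Step 5 — Current: I = V / Z = 133.8 - j188.2 A = 230.9∠-54.6° A.
Step 6 — Complex power: S = V·I* = 2.405 + j1.182e+04 VA.
Step 7 — Real power: P = Re(S) = 2.405 W.
Step 8 — Reactive power: Q = Im(S) = 1.182e+04 VAR.
Step 9 — Apparent power: |S| = 1.182e+04 VA.
Step 10 — Power factor: PF = P/|S| = 0.0002034 (lagging).

(a) P = 2.405 W  (b) Q = 1.182e+04 VAR  (c) S = 1.182e+04 VA  (d) PF = 0.0002034 (lagging)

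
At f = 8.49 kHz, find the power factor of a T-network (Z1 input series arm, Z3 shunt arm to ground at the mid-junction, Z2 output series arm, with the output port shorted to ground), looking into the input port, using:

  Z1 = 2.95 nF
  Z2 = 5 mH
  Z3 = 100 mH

Step 1 — Angular frequency: ω = 2π·f = 2π·8490 = 5.334e+04 rad/s.
Step 2 — Component impedances:
  Z1: Z = 1/(jωC) = -j/(ω·C) = 0 - j6355 Ω
  Z2: Z = jωL = j·5.334e+04·0.005 = 0 + j266.7 Ω
  Z3: Z = jωL = j·5.334e+04·0.1 = 0 + j5334 Ω
Step 3 — With the output port shorted to ground, the output series arm Z2 runs from the junction to ground; the shunt arm Z3 also runs from the junction to ground. They appear in parallel: Z3 || Z2 = 0 + j254 Ω.
Step 4 — Series with input arm Z1: Z_in = Z1 + (Z3 || Z2) = 0 - j6101 Ω = 6101∠-90.0° Ω.
Step 5 — Power factor: PF = cos(φ) = Re(Z)/|Z| = 0/6101 = 0.
Step 6 — Type: Im(Z) = -6101 ⇒ leading (phase φ = -90.0°).

PF = 0 (leading, φ = -90.0°)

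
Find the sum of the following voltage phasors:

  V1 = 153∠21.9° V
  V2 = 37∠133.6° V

Step 1 — Convert each phasor to rectangular form:
  V1 = 153·(cos(21.9°) + j·sin(21.9°)) = 142 + j57.07 V
  V2 = 37·(cos(133.6°) + j·sin(133.6°)) = -25.52 + j26.79 V
Step 2 — Sum components: V_total = 116.4 + j83.86 V.
Step 3 — Convert to polar: |V_total| = 143.5 V, ∠V_total = 35.8°.

V_total = 143.5∠35.8° V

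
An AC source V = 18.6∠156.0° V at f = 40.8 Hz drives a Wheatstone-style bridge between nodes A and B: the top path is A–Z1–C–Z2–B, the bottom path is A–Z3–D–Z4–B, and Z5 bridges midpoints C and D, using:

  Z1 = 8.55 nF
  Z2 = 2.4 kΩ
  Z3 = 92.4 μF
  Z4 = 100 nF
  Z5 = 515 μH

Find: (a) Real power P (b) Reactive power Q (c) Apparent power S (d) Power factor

Step 1 — Angular frequency: ω = 2π·f = 2π·40.8 = 256.4 rad/s.
Step 2 — Component impedances:
  Z1: Z = 1/(jωC) = -j/(ω·C) = 0 - j4.562e+05 Ω
  Z2: Z = R = 2400 Ω
  Z3: Z = 1/(jωC) = -j/(ω·C) = 0 - j42.22 Ω
  Z4: Z = 1/(jωC) = -j/(ω·C) = 0 - j3.901e+04 Ω
  Z5: Z = jωL = j·256.4·0.000515 = 0 + j0.132 Ω
Step 3 — Bridge requires nodal analysis (the Z5 bridge couples midpoints C and D, so the two paths cannot be reduced to a simple series/parallel combination). Setting node B to ground and injecting 1 A at node A, the 3-node admittance system at A, C, D solves to V_A = Z_AB = 2391 - j189.2 Ω = 2398∠-4.5° Ω.
Step 4 — Source phasor: V = 18.6∠156.0° V = -16.99 + j7.565 V.
Step 5 — Current: I = V / Z = -0.007311 + j0.002586 A = 0.007755∠160.5° A.
Step 6 — Complex power: S = V·I* = 0.1438 - j0.01138 VA.
Step 7 — Real power: P = Re(S) = 0.1438 W.
Step 8 — Reactive power: Q = Im(S) = -0.01138 VAR.
Step 9 — Apparent power: |S| = 0.1442 VA.
Step 10 — Power factor: PF = P/|S| = 0.9969 (leading).

(a) P = 0.1438 W  (b) Q = -0.01138 VAR  (c) S = 0.1442 VA  (d) PF = 0.9969 (leading)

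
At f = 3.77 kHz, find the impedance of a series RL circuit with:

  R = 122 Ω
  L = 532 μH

Step 1 — Angular frequency: ω = 2π·f = 2π·3770 = 2.369e+04 rad/s.
Step 2 — Component impedances:
  R: Z = R = 122 Ω
  L: Z = jωL = j·2.369e+04·0.000532 = 0 + j12.6 Ω
Step 3 — Series combination: Z_total = R + L = 122 + j12.6 Ω = 122.6∠5.9° Ω.

Z = 122 + j12.6 Ω = 122.6∠5.9° Ω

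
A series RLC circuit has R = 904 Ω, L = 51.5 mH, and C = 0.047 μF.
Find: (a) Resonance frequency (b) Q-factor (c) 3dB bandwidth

Step 1 — Resonance condition Im(Z)=0 gives ω₀ = 1/√(LC).
Step 2 — ω₀ = 1/√(0.0515·4.7e-08) = 2.033e+04 rad/s.
Step 3 — f₀ = ω₀/(2π) = 3235 Hz.
Step 4 — Series Q: Q = ω₀L/R = 2.033e+04·0.0515/904 = 1.158.
Step 5 — 3dB bandwidth: Δω = ω₀/Q = 1.755e+04 rad/s; BW = Δω/(2π) = 2794 Hz.

(a) f₀ = 3235 Hz  (b) Q = 1.158  (c) BW = 2794 Hz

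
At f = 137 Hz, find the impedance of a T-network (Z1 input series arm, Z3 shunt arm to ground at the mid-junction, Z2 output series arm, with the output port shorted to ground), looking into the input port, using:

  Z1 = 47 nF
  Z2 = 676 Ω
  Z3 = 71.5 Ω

Step 1 — Angular frequency: ω = 2π·f = 2π·137 = 860.8 rad/s.
Step 2 — Component impedances:
  Z1: Z = 1/(jωC) = -j/(ω·C) = 0 - j2.472e+04 Ω
  Z2: Z = R = 676 Ω
  Z3: Z = R = 71.5 Ω
Step 3 — With the output port shorted to ground, the output series arm Z2 runs from the junction to ground; the shunt arm Z3 also runs from the junction to ground. They appear in parallel: Z3 || Z2 = 64.66 Ω.
Step 4 — Series with input arm Z1: Z_in = Z1 + (Z3 || Z2) = 64.66 - j2.472e+04 Ω = 2.472e+04∠-89.9° Ω.

Z = 64.66 - j2.472e+04 Ω = 2.472e+04∠-89.9° Ω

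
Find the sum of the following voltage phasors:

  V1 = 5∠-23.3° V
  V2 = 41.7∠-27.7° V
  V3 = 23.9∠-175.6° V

Step 1 — Convert each phasor to rectangular form:
  V1 = 5·(cos(-23.3°) + j·sin(-23.3°)) = 4.592 - j1.978 V
  V2 = 41.7·(cos(-27.7°) + j·sin(-27.7°)) = 36.92 - j19.38 V
  V3 = 23.9·(cos(-175.6°) + j·sin(-175.6°)) = -23.83 - j1.834 V
Step 2 — Sum components: V_total = 17.68 - j23.2 V.
Step 3 — Convert to polar: |V_total| = 29.17 V, ∠V_total = -52.7°.

V_total = 29.17∠-52.7° V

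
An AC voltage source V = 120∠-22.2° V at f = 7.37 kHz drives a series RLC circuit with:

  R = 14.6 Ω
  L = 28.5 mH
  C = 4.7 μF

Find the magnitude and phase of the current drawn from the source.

Step 1 — Angular frequency: ω = 2π·f = 2π·7370 = 4.631e+04 rad/s.
Step 2 — Component impedances:
  R: Z = R = 14.6 Ω
  L: Z = jωL = j·4.631e+04·0.0285 = 0 + j1320 Ω
  C: Z = 1/(jωC) = -j/(ω·C) = 0 - j4.595 Ω
Step 3 — Series combination: Z_total = R + L + C = 14.6 + j1315 Ω = 1315∠89.4° Ω.
Step 4 — Source phasor: V = 120∠-22.2° V = 111.1 - j45.34 V.
Step 5 — Ohm's law: I = V / Z_total = (111.1 - j45.34) / (14.6 + j1315) = -0.03353 - j0.08485 A.
Step 6 — Convert to polar: |I| = 0.09124 A, ∠I = -111.6°.

I = 0.09124∠-111.6° A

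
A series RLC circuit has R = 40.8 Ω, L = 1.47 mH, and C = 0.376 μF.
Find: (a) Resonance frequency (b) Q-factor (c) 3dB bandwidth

Step 1 — Resonance condition Im(Z)=0 gives ω₀ = 1/√(LC).
Step 2 — ω₀ = 1/√(0.00147·3.76e-07) = 4.254e+04 rad/s.
Step 3 — f₀ = ω₀/(2π) = 6770 Hz.
Step 4 — Series Q: Q = ω₀L/R = 4.254e+04·0.00147/40.8 = 1.533.
Step 5 — 3dB bandwidth: Δω = ω₀/Q = 2.776e+04 rad/s; BW = Δω/(2π) = 4417 Hz.

(a) f₀ = 6770 Hz  (b) Q = 1.533  (c) BW = 4417 Hz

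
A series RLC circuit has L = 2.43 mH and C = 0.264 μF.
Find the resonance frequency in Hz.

Step 1 — Resonance condition Im(Z)=0 gives ω₀ = 1/√(LC).
Step 2 — ω₀ = 1/√(0.00243·2.64e-07) = 3.948e+04 rad/s.
Step 3 — f₀ = ω₀/(2π) = 6284 Hz.

f₀ = 6284 Hz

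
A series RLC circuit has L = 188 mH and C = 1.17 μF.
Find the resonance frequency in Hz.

Step 1 — Resonance condition Im(Z)=0 gives ω₀ = 1/√(LC).
Step 2 — ω₀ = 1/√(0.188·1.17e-06) = 2132 rad/s.
Step 3 — f₀ = ω₀/(2π) = 339.4 Hz.

f₀ = 339.4 Hz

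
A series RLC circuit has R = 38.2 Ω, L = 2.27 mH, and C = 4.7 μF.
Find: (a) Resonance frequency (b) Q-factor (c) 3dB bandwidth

Step 1 — Resonance: ω₀ = 1/√(LC) = 1/√(0.00227·4.7e-06) = 9681 rad/s.
Step 2 — f₀ = ω₀/(2π) = 1541 Hz.
Step 3 — Series Q: Q = ω₀L/R = 9681·0.00227/38.2 = 0.5753.
Step 4 — Bandwidth: Δω = ω₀/Q = 1.683e+04 rad/s; BW = Δω/(2π) = 2678 Hz.

(a) f₀ = 1541 Hz  (b) Q = 0.5753  (c) BW = 2678 Hz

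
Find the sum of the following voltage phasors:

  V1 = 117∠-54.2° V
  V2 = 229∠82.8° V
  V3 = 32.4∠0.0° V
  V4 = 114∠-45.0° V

Step 1 — Convert each phasor to rectangular form:
  V1 = 117·(cos(-54.2°) + j·sin(-54.2°)) = 68.44 - j94.89 V
  V2 = 229·(cos(82.8°) + j·sin(82.8°)) = 28.7 + j227.2 V
  V3 = 32.4·(cos(0.0°) + j·sin(0.0°)) = 32.4 V
  V4 = 114·(cos(-45.0°) + j·sin(-45.0°)) = 80.61 - j80.61 V
Step 2 — Sum components: V_total = 210.2 + j51.69 V.
Step 3 — Convert to polar: |V_total| = 216.4 V, ∠V_total = 13.8°.

V_total = 216.4∠13.8° V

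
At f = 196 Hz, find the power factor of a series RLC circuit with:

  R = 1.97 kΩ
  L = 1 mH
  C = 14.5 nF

Step 1 — Angular frequency: ω = 2π·f = 2π·196 = 1232 rad/s.
Step 2 — Component impedances:
  R: Z = R = 1970 Ω
  L: Z = jωL = j·1232·0.001 = 0 + j1.232 Ω
  C: Z = 1/(jωC) = -j/(ω·C) = 0 - j5.6e+04 Ω
Step 3 — Series combination: Z_total = R + L + C = 1970 - j5.6e+04 Ω = 5.603e+04∠-88.0° Ω.
Step 4 — Power factor: PF = cos(φ) = Re(Z)/|Z| = 1970/5.603e+04 = 0.03516.
Step 5 — Type: Im(Z) = -5.6e+04 ⇒ leading (phase φ = -88.0°).

PF = 0.03516 (leading, φ = -88.0°)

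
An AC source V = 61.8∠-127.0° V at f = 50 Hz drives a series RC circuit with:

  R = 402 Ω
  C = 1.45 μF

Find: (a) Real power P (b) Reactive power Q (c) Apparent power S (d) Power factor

Step 1 — Angular frequency: ω = 2π·f = 2π·50 = 314.2 rad/s.
Step 2 — Component impedances:
  R: Z = R = 402 Ω
  C: Z = 1/(jωC) = -j/(ω·C) = 0 - j2195 Ω
Step 3 — Series combination: Z_total = R + C = 402 - j2195 Ω = 2232∠-79.6° Ω.
Step 4 — Source phasor: V = 61.8∠-127.0° V = -37.19 - j49.36 V.
Step 5 — Current: I = V / Z = 0.01875 - j0.02038 A = 0.02769∠-47.4° A.
Step 6 — Complex power: S = V·I* = 0.3083 - j1.683 VA.
Step 7 — Real power: P = Re(S) = 0.3083 W.
Step 8 — Reactive power: Q = Im(S) = -1.683 VAR.
Step 9 — Apparent power: |S| = 1.711 VA.
Step 10 — Power factor: PF = P/|S| = 0.1801 (leading).

(a) P = 0.3083 W  (b) Q = -1.683 VAR  (c) S = 1.711 VA  (d) PF = 0.1801 (leading)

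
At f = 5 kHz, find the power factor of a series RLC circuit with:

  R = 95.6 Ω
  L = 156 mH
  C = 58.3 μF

Step 1 — Angular frequency: ω = 2π·f = 2π·5000 = 3.142e+04 rad/s.
Step 2 — Component impedances:
  R: Z = R = 95.6 Ω
  L: Z = jωL = j·3.142e+04·0.156 = 0 + j4901 Ω
  C: Z = 1/(jωC) = -j/(ω·C) = 0 - j0.546 Ω
Step 3 — Series combination: Z_total = R + L + C = 95.6 + j4900 Ω = 4901∠88.9° Ω.
Step 4 — Power factor: PF = cos(φ) = Re(Z)/|Z| = 95.6/4901 = 0.01951.
Step 5 — Type: Im(Z) = 4900 ⇒ lagging (phase φ = 88.9°).

PF = 0.01951 (lagging, φ = 88.9°)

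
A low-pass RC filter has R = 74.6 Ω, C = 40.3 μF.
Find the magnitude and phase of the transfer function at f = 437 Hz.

Step 1 — Angular frequency: ω = 2π·437 = 2746 rad/s.
Step 2 — Transfer function: H(jω) = 1/(1 + jωRC).
Step 3 — Denominator: 1 + jωRC = 1 + j·2746·74.6·4.03e-05 = 1 + j8.255.
Step 4 — H = 0.01446 - j0.1194.
Step 5 — Magnitude: |H| = 0.1203 (-18.4 dB); phase: φ = -83.1°.

|H| = 0.1203 (-18.4 dB), φ = -83.1°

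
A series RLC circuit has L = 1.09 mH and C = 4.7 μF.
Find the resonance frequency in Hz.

Step 1 — Resonance condition Im(Z)=0 gives ω₀ = 1/√(LC).
Step 2 — ω₀ = 1/√(0.00109·4.7e-06) = 1.397e+04 rad/s.
Step 3 — f₀ = ω₀/(2π) = 2224 Hz.

f₀ = 2224 Hz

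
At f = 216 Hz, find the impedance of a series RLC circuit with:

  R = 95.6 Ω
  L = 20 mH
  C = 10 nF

Step 1 — Angular frequency: ω = 2π·f = 2π·216 = 1357 rad/s.
Step 2 — Component impedances:
  R: Z = R = 95.6 Ω
  L: Z = jωL = j·1357·0.02 = 0 + j27.14 Ω
  C: Z = 1/(jωC) = -j/(ω·C) = 0 - j7.368e+04 Ω
Step 3 — Series combination: Z_total = R + L + C = 95.6 - j7.366e+04 Ω = 7.366e+04∠-89.9° Ω.

Z = 95.6 - j7.366e+04 Ω = 7.366e+04∠-89.9° Ω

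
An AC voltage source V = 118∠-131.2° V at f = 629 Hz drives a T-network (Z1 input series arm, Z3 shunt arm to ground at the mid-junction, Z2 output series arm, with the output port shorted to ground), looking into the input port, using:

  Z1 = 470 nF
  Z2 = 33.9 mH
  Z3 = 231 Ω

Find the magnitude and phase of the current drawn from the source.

Step 1 — Angular frequency: ω = 2π·f = 2π·629 = 3952 rad/s.
Step 2 — Component impedances:
  Z1: Z = 1/(jωC) = -j/(ω·C) = 0 - j538.4 Ω
  Z2: Z = jωL = j·3952·0.0339 = 0 + j134 Ω
  Z3: Z = R = 231 Ω
Step 3 — With the output port shorted to ground, the output series arm Z2 runs from the junction to ground; the shunt arm Z3 also runs from the junction to ground. They appear in parallel: Z3 || Z2 = 58.15 + j100.3 Ω.
Step 4 — Series with input arm Z1: Z_in = Z1 + (Z3 || Z2) = 58.15 - j438.1 Ω = 441.9∠-82.4° Ω.
Step 5 — Source phasor: V = 118∠-131.2° V = -77.73 - j88.78 V.
Step 6 — Ohm's law: I = V / Z_total = (-77.73 - j88.78) / (58.15 - j438.1) = 0.176 - j0.2008 A.
Step 7 — Convert to polar: |I| = 0.267 A, ∠I = -48.8°.

I = 0.267∠-48.8° A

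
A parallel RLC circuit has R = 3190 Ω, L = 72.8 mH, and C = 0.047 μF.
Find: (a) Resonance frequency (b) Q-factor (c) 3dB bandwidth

Step 1 — Resonance: ω₀ = 1/√(LC) = 1/√(0.0728·4.7e-08) = 1.71e+04 rad/s.
Step 2 — f₀ = ω₀/(2π) = 2721 Hz.
Step 3 — Parallel Q: Q = R/(ω₀L) = 3190/(1.71e+04·0.0728) = 2.563.
Step 4 — Bandwidth: Δω = ω₀/Q = 6670 rad/s; BW = Δω/(2π) = 1062 Hz.

(a) f₀ = 2721 Hz  (b) Q = 2.563  (c) BW = 1062 Hz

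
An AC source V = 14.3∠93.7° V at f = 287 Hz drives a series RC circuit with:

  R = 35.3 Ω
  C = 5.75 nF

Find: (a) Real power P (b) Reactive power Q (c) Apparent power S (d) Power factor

Step 1 — Angular frequency: ω = 2π·f = 2π·287 = 1803 rad/s.
Step 2 — Component impedances:
  R: Z = R = 35.3 Ω
  C: Z = 1/(jωC) = -j/(ω·C) = 0 - j9.644e+04 Ω
Step 3 — Series combination: Z_total = R + C = 35.3 - j9.644e+04 Ω = 9.644e+04∠-90.0° Ω.
Step 4 — Source phasor: V = 14.3∠93.7° V = -0.9228 + j14.27 V.
Step 5 — Current: I = V / Z = -0.000148 - j9.514e-06 A = 0.0001483∠-176.3° A.
Step 6 — Complex power: S = V·I* = 7.761e-07 - j0.00212 VA.
Step 7 — Real power: P = Re(S) = 7.761e-07 W.
Step 8 — Reactive power: Q = Im(S) = -0.00212 VAR.
Step 9 — Apparent power: |S| = 0.00212 VA.
Step 10 — Power factor: PF = P/|S| = 0.000366 (leading).

(a) P = 7.761e-07 W  (b) Q = -0.00212 VAR  (c) S = 0.00212 VA  (d) PF = 0.000366 (leading)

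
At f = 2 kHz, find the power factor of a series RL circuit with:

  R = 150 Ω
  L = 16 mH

Step 1 — Angular frequency: ω = 2π·f = 2π·2000 = 1.257e+04 rad/s.
Step 2 — Component impedances:
  R: Z = R = 150 Ω
  L: Z = jωL = j·1.257e+04·0.016 = 0 + j201.1 Ω
Step 3 — Series combination: Z_total = R + L = 150 + j201.1 Ω = 250.9∠53.3° Ω.
Step 4 — Power factor: PF = cos(φ) = Re(Z)/|Z| = 150/250.85 = 0.598.
Step 5 — Type: Im(Z) = 201.1 ⇒ lagging (phase φ = 53.3°).

PF = 0.598 (lagging, φ = 53.3°)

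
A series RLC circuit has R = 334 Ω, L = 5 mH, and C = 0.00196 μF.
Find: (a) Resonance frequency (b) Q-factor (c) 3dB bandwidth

Step 1 — Resonance: ω₀ = 1/√(LC) = 1/√(0.005·1.96e-09) = 3.194e+05 rad/s.
Step 2 — f₀ = ω₀/(2π) = 5.084e+04 Hz.
Step 3 — Series Q: Q = ω₀L/R = 3.194e+05·0.005/334 = 4.782.
Step 4 — Bandwidth: Δω = ω₀/Q = 6.68e+04 rad/s; BW = Δω/(2π) = 1.063e+04 Hz.

(a) f₀ = 5.084e+04 Hz  (b) Q = 4.782  (c) BW = 1.063e+04 Hz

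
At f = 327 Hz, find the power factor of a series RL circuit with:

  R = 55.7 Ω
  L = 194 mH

Step 1 — Angular frequency: ω = 2π·f = 2π·327 = 2055 rad/s.
Step 2 — Component impedances:
  R: Z = R = 55.7 Ω
  L: Z = jωL = j·2055·0.194 = 0 + j398.6 Ω
Step 3 — Series combination: Z_total = R + L = 55.7 + j398.6 Ω = 402.5∠82.0° Ω.
Step 4 — Power factor: PF = cos(φ) = Re(Z)/|Z| = 55.7/402.5 = 0.1384.
Step 5 — Type: Im(Z) = 398.6 ⇒ lagging (phase φ = 82.0°).

PF = 0.1384 (lagging, φ = 82.0°)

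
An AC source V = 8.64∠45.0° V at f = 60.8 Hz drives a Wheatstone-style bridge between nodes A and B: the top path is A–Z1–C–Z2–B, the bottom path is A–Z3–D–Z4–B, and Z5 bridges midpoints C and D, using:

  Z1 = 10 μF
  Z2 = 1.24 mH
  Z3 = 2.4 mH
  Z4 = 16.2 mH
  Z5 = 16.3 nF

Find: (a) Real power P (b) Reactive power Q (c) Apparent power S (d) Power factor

Step 1 — Angular frequency: ω = 2π·f = 2π·60.8 = 382 rad/s.
Step 2 — Component impedances:
  Z1: Z = 1/(jωC) = -j/(ω·C) = 0 - j261.8 Ω
  Z2: Z = jωL = j·382·0.00124 = 0 + j0.4737 Ω
  Z3: Z = jωL = j·382·0.0024 = 0 + j0.9168 Ω
  Z4: Z = jωL = j·382·0.0162 = 0 + j6.189 Ω
  Z5: Z = 1/(jωC) = -j/(ω·C) = 0 - j1.606e+05 Ω
Step 3 — Bridge requires nodal analysis (the Z5 bridge couples midpoints C and D, so the two paths cannot be reduced to a simple series/parallel combination). Setting node B to ground and injecting 1 A at node A, the 3-node admittance system at A, C, D solves to V_A = Z_AB = 0 + j7.304 Ω = 7.304∠90.0° Ω.
Step 4 — Source phasor: V = 8.64∠45.0° V = 6.109 + j6.109 V.
Step 5 — Current: I = V / Z = 0.8364 - j0.8364 A = 1.183∠-45.0° A.
Step 6 — Complex power: S = V·I* = 0 + j10.22 VA.
Step 7 — Real power: P = Re(S) = 0 W.
Step 8 — Reactive power: Q = Im(S) = 10.22 VAR.
Step 9 — Apparent power: |S| = 10.22 VA.
Step 10 — Power factor: PF = P/|S| = 0 (lagging).

(a) P = 0 W  (b) Q = 10.22 VAR  (c) S = 10.22 VA  (d) PF = 0 (lagging)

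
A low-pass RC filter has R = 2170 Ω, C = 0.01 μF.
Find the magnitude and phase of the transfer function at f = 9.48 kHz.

Step 1 — Angular frequency: ω = 2π·9480 = 5.956e+04 rad/s.
Step 2 — Transfer function: H(jω) = 1/(1 + jωRC).
Step 3 — Denominator: 1 + jωRC = 1 + j·5.956e+04·2170·1e-08 = 1 + j1.293.
Step 4 — H = 0.3744 - j0.484.
Step 5 — Magnitude: |H| = 0.6119 (-4.3 dB); phase: φ = -52.3°.

|H| = 0.6119 (-4.3 dB), φ = -52.3°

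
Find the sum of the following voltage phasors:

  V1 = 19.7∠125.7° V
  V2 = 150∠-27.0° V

Step 1 — Convert each phasor to rectangular form:
  V1 = 19.7·(cos(125.7°) + j·sin(125.7°)) = -11.5 + j16 V
  V2 = 150·(cos(-27.0°) + j·sin(-27.0°)) = 133.7 - j68.1 V
Step 2 — Sum components: V_total = 122.2 - j52.1 V.
Step 3 — Convert to polar: |V_total| = 132.8 V, ∠V_total = -23.1°.

V_total = 132.8∠-23.1° V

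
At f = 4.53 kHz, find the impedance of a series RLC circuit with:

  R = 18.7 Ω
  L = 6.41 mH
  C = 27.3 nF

Step 1 — Angular frequency: ω = 2π·f = 2π·4530 = 2.846e+04 rad/s.
Step 2 — Component impedances:
  R: Z = R = 18.7 Ω
  L: Z = jωL = j·2.846e+04·0.00641 = 0 + j182.4 Ω
  C: Z = 1/(jωC) = -j/(ω·C) = 0 - j1287 Ω
Step 3 — Series combination: Z_total = R + L + C = 18.7 - j1104 Ω = 1105∠-89.0° Ω.

Z = 18.7 - j1104 Ω = 1105∠-89.0° Ω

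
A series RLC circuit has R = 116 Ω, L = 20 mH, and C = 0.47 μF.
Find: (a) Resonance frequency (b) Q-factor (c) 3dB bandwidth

Step 1 — Resonance condition Im(Z)=0 gives ω₀ = 1/√(LC).
Step 2 — ω₀ = 1/√(0.02·4.7e-07) = 1.031e+04 rad/s.
Step 3 — f₀ = ω₀/(2π) = 1642 Hz.
Step 4 — Series Q: Q = ω₀L/R = 1.031e+04·0.02/116 = 1.778.
Step 5 — 3dB bandwidth: Δω = ω₀/Q = 5800 rad/s; BW = Δω/(2π) = 923.1 Hz.

(a) f₀ = 1642 Hz  (b) Q = 1.778  (c) BW = 923.1 Hz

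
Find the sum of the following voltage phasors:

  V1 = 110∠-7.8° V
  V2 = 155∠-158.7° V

Step 1 — Convert each phasor to rectangular form:
  V1 = 110·(cos(-7.8°) + j·sin(-7.8°)) = 109 - j14.93 V
  V2 = 155·(cos(-158.7°) + j·sin(-158.7°)) = -144.4 - j56.3 V
Step 2 — Sum components: V_total = -35.43 - j71.23 V.
Step 3 — Convert to polar: |V_total| = 79.56 V, ∠V_total = -116.4°.

V_total = 79.56∠-116.4° V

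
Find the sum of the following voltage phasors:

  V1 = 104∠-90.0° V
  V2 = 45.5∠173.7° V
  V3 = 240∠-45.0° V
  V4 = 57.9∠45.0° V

Step 1 — Convert each phasor to rectangular form:
  V1 = 104·(cos(-90.0°) + j·sin(-90.0°)) = 0 - j104 V
  V2 = 45.5·(cos(173.7°) + j·sin(173.7°)) = -45.23 + j4.993 V
  V3 = 240·(cos(-45.0°) + j·sin(-45.0°)) = 169.7 - j169.7 V
  V4 = 57.9·(cos(45.0°) + j·sin(45.0°)) = 40.94 + j40.94 V
Step 2 — Sum components: V_total = 165.4 - j227.8 V.
Step 3 — Convert to polar: |V_total| = 281.5 V, ∠V_total = -54.0°.

V_total = 281.5∠-54.0° V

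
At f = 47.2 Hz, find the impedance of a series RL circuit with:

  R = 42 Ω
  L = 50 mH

Step 1 — Angular frequency: ω = 2π·f = 2π·47.2 = 296.6 rad/s.
Step 2 — Component impedances:
  R: Z = R = 42 Ω
  L: Z = jωL = j·296.6·0.05 = 0 + j14.83 Ω
Step 3 — Series combination: Z_total = R + L = 42 + j14.83 Ω = 44.54∠19.4° Ω.

Z = 42 + j14.83 Ω = 44.54∠19.4° Ω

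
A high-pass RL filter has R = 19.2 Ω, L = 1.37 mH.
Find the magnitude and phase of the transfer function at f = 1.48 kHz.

Step 1 — Angular frequency: ω = 2π·1480 = 9299 rad/s.
Step 2 — Transfer function: H(jω) = jωL/(R + jωL).
Step 3 — Numerator jωL = j·12.74; denominator R + jωL = 19.2 + j12.74.
Step 4 — H = 0.3057 + j0.4607.
Step 5 — Magnitude: |H| = 0.5529 (-5.1 dB); phase: φ = 56.4°.

|H| = 0.5529 (-5.1 dB), φ = 56.4°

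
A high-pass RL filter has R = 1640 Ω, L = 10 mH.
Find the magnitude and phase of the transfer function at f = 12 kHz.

Step 1 — Angular frequency: ω = 2π·1.2e+04 = 7.54e+04 rad/s.
Step 2 — Transfer function: H(jω) = jωL/(R + jωL).
Step 3 — Numerator jωL = j·754; denominator R + jωL = 1640 + j754.
Step 4 — H = 0.1745 + j0.3795.
Step 5 — Magnitude: |H| = 0.4177 (-7.6 dB); phase: φ = 65.3°.

|H| = 0.4177 (-7.6 dB), φ = 65.3°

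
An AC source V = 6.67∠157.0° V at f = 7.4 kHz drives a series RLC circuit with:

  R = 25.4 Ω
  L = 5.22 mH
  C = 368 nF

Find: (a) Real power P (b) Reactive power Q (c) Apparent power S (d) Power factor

Step 1 — Angular frequency: ω = 2π·f = 2π·7400 = 4.65e+04 rad/s.
Step 2 — Component impedances:
  R: Z = R = 25.4 Ω
  L: Z = jωL = j·4.65e+04·0.00522 = 0 + j242.7 Ω
  C: Z = 1/(jωC) = -j/(ω·C) = 0 - j58.44 Ω
Step 3 — Series combination: Z_total = R + L + C = 25.4 + j184.3 Ω = 186∠82.2° Ω.
Step 4 — Source phasor: V = 6.67∠157.0° V = -6.14 + j2.606 V.
Step 5 — Current: I = V / Z = 0.009373 + j0.03461 A = 0.03586∠74.8° A.
Step 6 — Complex power: S = V·I* = 0.03266 + j0.2369 VA.
Step 7 — Real power: P = Re(S) = 0.03266 W.
Step 8 — Reactive power: Q = Im(S) = 0.2369 VAR.
Step 9 — Apparent power: |S| = 0.2392 VA.
Step 10 — Power factor: PF = P/|S| = 0.1366 (lagging).

(a) P = 0.03266 W  (b) Q = 0.2369 VAR  (c) S = 0.2392 VA  (d) PF = 0.1366 (lagging)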